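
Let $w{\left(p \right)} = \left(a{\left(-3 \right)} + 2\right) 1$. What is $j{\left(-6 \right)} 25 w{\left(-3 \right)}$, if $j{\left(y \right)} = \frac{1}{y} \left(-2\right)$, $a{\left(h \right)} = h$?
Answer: $- \frac{25}{3} \approx -8.3333$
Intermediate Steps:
$j{\left(y \right)} = - \frac{2}{y}$
$w{\left(p \right)} = -1$ ($w{\left(p \right)} = \left(-3 + 2\right) 1 = \left(-1\right) 1 = -1$)
$j{\left(-6 \right)} 25 w{\left(-3 \right)} = - \frac{2}{-6} \cdot 25 \left(-1\right) = \left(-2\right) \left(- \frac{1}{6}\right) 25 \left(-1\right) = \frac{1}{3} \cdot 25 \left(-1\right) = \frac{25}{3} \left(-1\right) = - \frac{25}{3}$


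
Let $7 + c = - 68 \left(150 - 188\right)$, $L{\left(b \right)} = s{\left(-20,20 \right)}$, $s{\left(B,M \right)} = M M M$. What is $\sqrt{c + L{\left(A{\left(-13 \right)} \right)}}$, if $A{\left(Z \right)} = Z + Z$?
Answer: $\sqrt{10577} \approx 102.84$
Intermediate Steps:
$A{\left(Z \right)} = 2 Z$
$s{\left(B,M \right)} = M^{3}$ ($s{\left(B,M \right)} = M^{2} M = M^{3}$)
$L{\left(b \right)} = 8000$ ($L{\left(b \right)} = 20^{3} = 8000$)
$c = 2577$ ($c = -7 - 68 \left(150 - 188\right) = -7 - -2584 = -7 + 2584 = 2577$)
$\sqrt{c + L{\left(A{\left(-13 \right)} \right)}} = \sqrt{2577 + 8000} = \sqrt{10577}$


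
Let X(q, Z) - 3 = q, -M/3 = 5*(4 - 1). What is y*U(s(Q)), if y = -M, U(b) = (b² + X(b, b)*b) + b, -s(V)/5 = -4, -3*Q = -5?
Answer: 39600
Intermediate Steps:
Q = 5/3 (Q = -⅓*(-5) = 5/3 ≈ 1.6667)
s(V) = 20 (s(V) = -5*(-4) = 20)
M = -45 (M = -15*(4 - 1) = -15*3 = -3*15 = -45)
X(q, Z) = 3 + q
U(b) = b + b² + b*(3 + b) (U(b) = (b² + (3 + b)*b) + b = (b² + b*(3 + b)) + b = b + b² + b*(3 + b))
y = 45 (y = -1*(-45) = 45)
y*U(s(Q)) = 45*(2*20*(2 + 20)) = 45*(2*20*22) = 45*880 = 39600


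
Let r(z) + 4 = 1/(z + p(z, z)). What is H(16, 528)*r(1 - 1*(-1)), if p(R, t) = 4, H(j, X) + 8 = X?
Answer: -5980/3 ≈ -1993.3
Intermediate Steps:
H(j, X) = -8 + X
r(z) = -4 + 1/(4 + z) (r(z) = -4 + 1/(z + 4) = -4 + 1/(4 + z))
H(16, 528)*r(1 - 1*(-1)) = (-8 + 528)*((-15 - 4*(1 - 1*(-1)))/(4 + (1 - 1*(-1)))) = 520*((-15 - 4*(1 + 1))/(4 + (1 + 1))) = 520*((-15 - 4*2)/(4 + 2)) = 520*((-15 - 8)/6) = 520*((⅙)*(-23)) = 520*(-23/6) = -5980/3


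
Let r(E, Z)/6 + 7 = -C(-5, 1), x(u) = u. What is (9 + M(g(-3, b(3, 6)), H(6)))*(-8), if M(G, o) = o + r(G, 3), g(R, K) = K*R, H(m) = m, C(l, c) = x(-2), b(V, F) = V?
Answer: 120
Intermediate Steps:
C(l, c) = -2
r(E, Z) = -30 (r(E, Z) = -42 + 6*(-1*(-2)) = -42 + 6*2 = -42 + 12 = -30)
M(G, o) = -30 + o (M(G, o) = o - 30 = -30 + o)
(9 + M(g(-3, b(3, 6)), H(6)))*(-8) = (9 + (-30 + 6))*(-8) = (9 - 24)*(-8) = -15*(-8) = 120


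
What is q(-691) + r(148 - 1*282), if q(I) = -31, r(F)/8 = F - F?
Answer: -31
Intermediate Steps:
r(F) = 0 (r(F) = 8*(F - F) = 8*0 = 0)
q(-691) + r(148 - 1*282) = -31 + 0 = -31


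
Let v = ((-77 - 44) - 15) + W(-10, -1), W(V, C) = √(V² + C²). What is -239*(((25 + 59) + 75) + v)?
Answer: -5497 - 239*√101 ≈ -7898.9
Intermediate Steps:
W(V, C) = √(C² + V²)
v = -136 + √101 (v = ((-77 - 44) - 15) + √((-1)² + (-10)²) = (-121 - 15) + √(1 + 100) = -136 + √101 ≈ -125.95)
-239*(((25 + 59) + 75) + v) = -239*(((25 + 59) + 75) + (-136 + √101)) = -239*((84 + 75) + (-136 + √101)) = -239*(159 + (-136 + √101)) = -239*(23 + √101) = -5497 - 239*√101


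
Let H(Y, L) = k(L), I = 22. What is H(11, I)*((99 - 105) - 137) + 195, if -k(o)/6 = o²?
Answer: 415467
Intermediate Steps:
k(o) = -6*o²
H(Y, L) = -6*L²
H(11, I)*((99 - 105) - 137) + 195 = (-6*22²)*((99 - 105) - 137) + 195 = (-6*484)*(-6 - 137) + 195 = -2904*(-143) + 195 = 415272 + 195 = 415467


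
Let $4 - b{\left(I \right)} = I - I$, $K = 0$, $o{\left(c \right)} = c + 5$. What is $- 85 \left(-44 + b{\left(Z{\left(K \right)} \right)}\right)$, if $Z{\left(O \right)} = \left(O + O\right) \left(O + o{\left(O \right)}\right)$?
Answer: $3400$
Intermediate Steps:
$o{\left(c \right)} = 5 + c$
$Z{\left(O \right)} = 2 O \left(5 + 2 O\right)$ ($Z{\left(O \right)} = \left(O + O\right) \left(O + \left(5 + O\right)\right) = 2 O \left(5 + 2 O\right)$)
$b{\left(I \right)} = 4$ ($b{\left(I \right)} = 4 - \left(I - I\right) = 4 - 0 = 4 + 0 = 4$)
$- 85 \left(-44 + b{\left(Z{\left(K \right)} \right)}\right) = - 85 \left(-44 + 4\right) = \left(-85\right) \left(-40\right) = 3400$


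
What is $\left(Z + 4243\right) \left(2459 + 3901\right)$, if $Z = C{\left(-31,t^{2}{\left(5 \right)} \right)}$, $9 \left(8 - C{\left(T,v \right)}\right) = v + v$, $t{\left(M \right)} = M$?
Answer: $\frac{81003080}{3} \approx 2.7001 \cdot 10^{7}$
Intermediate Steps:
$C{\left(T,v \right)} = 8 - \frac{2 v}{9}$ ($C{\left(T,v \right)} = 8 - \frac{v + v}{9} = 8 - \frac{2 v}{9}$)
$Z = \frac{22}{9}$ ($Z = 8 - \frac{2 \cdot 5^{2}}{9} = 8 - \frac{50}{9} = \frac{22}{9} \approx 2.4444$)
$\left(Z + 4243\right) \left(2459 + 3901\right) = \left(\frac{22}{9} + 4243\right) \left(2459 + 3901\right) = \frac{38209}{9} \cdot 6360 = \frac{81003080}{3}$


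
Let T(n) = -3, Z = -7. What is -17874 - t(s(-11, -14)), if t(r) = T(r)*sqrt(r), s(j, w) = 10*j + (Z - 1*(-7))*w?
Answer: -17874 + 3*I*sqrt(110) ≈ -17874.0 + 31.464*I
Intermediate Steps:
s(j, w) = 10*j (s(j, w) = 10*j + (-7 - 1*(-7))*w = 10*j + (-7 + 7)*w = 10*j + 0*w = 10*j + 0 = 10*j)
t(r) = -3*sqrt(r)
-17874 - t(s(-11, -14)) = -17874 - (-3)*sqrt(10*(-11)) = -17874 - (-3)*sqrt(-110) = -17874 - (-3)*I*sqrt(110) = -17874 + 3*I*sqrt(110)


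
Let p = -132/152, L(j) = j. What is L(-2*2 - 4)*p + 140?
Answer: 2792/19 ≈ 146.95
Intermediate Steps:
p = -33/38 (p = -132*1/152 = -33/38 ≈ -0.86842)
L(-2*2 - 4)*p + 140 = (-2*2 - 4)*(-33/38) + 140 = (-4 - 4)*(-33/38) + 140 = -8*(-33/38) + 140 = 132/19 + 140 = 2792/19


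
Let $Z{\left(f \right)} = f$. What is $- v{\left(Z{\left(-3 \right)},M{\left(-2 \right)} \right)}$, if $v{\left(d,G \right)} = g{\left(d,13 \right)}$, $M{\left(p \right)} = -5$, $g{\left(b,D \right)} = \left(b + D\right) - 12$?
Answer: $2$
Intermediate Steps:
$g{\left(b,D \right)} = -12 + D + b$ ($g{\left(b,D \right)} = \left(D + b\right) - 12 = -12 + D + b$)
$v{\left(d,G \right)} = 1 + d$ ($v{\left(d,G \right)} = -12 + 13 + d = 1 + d$)
$- v{\left(Z{\left(-3 \right)},M{\left(-2 \right)} \right)} = - (1 - 3) = \left(-1\right) \left(-2\right) = 2$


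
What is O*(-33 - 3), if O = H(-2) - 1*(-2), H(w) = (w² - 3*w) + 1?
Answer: -468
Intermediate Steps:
H(w) = 1 + w² - 3*w
O = 13 (O = (1 + (-2)² - 3*(-2)) - 1*(-2) = (1 + 4 + 6) + 2 = 11 + 2 = 13)
O*(-33 - 3) = 13*(-33 - 3) = 13*(-36) = -468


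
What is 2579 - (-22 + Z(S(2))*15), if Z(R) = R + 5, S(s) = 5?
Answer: 2451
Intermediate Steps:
Z(R) = 5 + R
2579 - (-22 + Z(S(2))*15) = 2579 - (-22 + (5 + 5)*15) = 2579 - (-22 + 10*15) = 2579 - (-22 + 150) = 2579 - 1*128 = 2579 - 128 = 2451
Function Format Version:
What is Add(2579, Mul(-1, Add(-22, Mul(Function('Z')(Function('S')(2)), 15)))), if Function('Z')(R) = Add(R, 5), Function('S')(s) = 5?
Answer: 2451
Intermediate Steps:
Function('Z')(R) = Add(5, R)
Add(2579, Mul(-1, Add(-22, Mul(Function('Z')(Function('S')(2)), 15)))) = Add(2579, Mul(-1, Add(-22, Mul(Add(5, 5), 15)))) = Add(2579, Mul(-1, Add(-22, Mul(10, 15)))) = Add(2579, Mul(-1, Add(-22, 150))) = Add(2579, Mul(-1, 128)) = Add(2579, -128) = 2451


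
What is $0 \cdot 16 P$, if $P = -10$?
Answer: $0$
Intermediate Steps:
$0 \cdot 16 P = 0 \cdot 16 \left(-10\right) = 0 \left(-10\right) = 0$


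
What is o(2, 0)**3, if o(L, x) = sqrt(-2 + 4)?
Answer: 2*sqrt(2) ≈ 2.8284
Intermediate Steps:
o(L, x) = sqrt(2)
o(2, 0)**3 = (sqrt(2))**3 = 2*sqrt(2)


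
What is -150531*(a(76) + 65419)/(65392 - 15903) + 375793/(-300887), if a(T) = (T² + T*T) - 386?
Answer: -3468769293675022/14890596743 ≈ -2.3295e+5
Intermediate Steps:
a(T) = -386 + 2*T² (a(T) = (T² + T²) - 386 = 2*T² - 386 = -386 + 2*T²)
-150531*(a(76) + 65419)/(65392 - 15903) + 375793/(-300887) = -150531*((-386 + 2*76²) + 65419)/(65392 - 15903) + 375793/(-300887) = -150531/(49489/((-386 + 2*5776) + 65419)) + 375793*(-1/300887) = -150531/(49489/((-386 + 11552) + 65419)) - 375793/300887 = -150531/(49489/(11166 + 65419)) - 375793/300887 = -150531/(49489/76585) - 375793/300887 = -150531/(49489*(1/76585)) - 375793/300887 = -150531/49489/76585 - 375793/300887 = -150531*76585/49489 - 375793/300887 = -11528416635/49489 - 375793/300887 = -3468769293675022/14890596743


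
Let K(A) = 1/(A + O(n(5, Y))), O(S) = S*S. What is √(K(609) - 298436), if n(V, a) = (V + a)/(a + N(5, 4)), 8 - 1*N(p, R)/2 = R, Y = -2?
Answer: 4*I*√110775133921/2437 ≈ 546.29*I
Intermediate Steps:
N(p, R) = 16 - 2*R
n(V, a) = (V + a)/(8 + a) (n(V, a) = (V + a)/(a + (16 - 2*4)) = (V + a)/(a + (16 - 8)) = (V + a)/(a + 8) = (V + a)/(8 + a))
O(S) = S²
K(A) = 1/(¼ + A) (K(A) = 1/(A + ((5 - 2)/(8 - 2))²) = 1/(A + (3/6)²) = 1/(A + ((⅙)*3)²) = 1/(A + (½)²) = 1/(A + ¼) = 1/(¼ + A))
√(K(609) - 298436) = √(4/(1 + 4*609) - 298436) = √(4/(1 + 2436) - 298436) = √(4/2437 - 298436) = √(-727288528/2437) = 4*I*√110775133921/2437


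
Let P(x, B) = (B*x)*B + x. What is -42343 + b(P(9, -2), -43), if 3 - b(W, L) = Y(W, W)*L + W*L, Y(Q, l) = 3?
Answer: -40276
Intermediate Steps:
P(x, B) = x + x*B² (P(x, B) = x*B² + x = x + x*B²)
b(W, L) = 3 - 3*L - L*W (b(W, L) = 3 - (3*L + W*L) = 3 - (3*L + L*W) = 3 + (-3*L - L*W) = 3 - 3*L - L*W)
-42343 + b(P(9, -2), -43) = -42343 + (3 - 3*(-43) - 1*(-43)*9*(1 + (-2)²)) = -42343 + (3 + 129 - 1*(-43)*9*(1 + 4)) = -42343 + (3 + 129 - 1*(-43)*9*5) = -42343 + (3 + 129 - 1*(-43)*45) = -42343 + (3 + 129 + 1935) = -42343 + 2067 = -40276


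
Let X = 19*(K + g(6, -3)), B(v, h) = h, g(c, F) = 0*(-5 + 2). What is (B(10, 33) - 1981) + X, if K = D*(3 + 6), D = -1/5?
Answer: -9911/5 ≈ -1982.2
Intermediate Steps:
D = -1/5 (D = -1*1/5 = -1/5 ≈ -0.20000)
g(c, F) = 0 (g(c, F) = 0*(-3) = 0)
K = -9/5 (K = -(3 + 6)/5 = -1/5*9 = -9/5 ≈ -1.8000)
X = -171/5 (X = 19*(-9/5 + 0) = 19*(-9/5) = -171/5 ≈ -34.200)
(B(10, 33) - 1981) + X = (33 - 1981) - 171/5 = -1948 - 171/5 = -9911/5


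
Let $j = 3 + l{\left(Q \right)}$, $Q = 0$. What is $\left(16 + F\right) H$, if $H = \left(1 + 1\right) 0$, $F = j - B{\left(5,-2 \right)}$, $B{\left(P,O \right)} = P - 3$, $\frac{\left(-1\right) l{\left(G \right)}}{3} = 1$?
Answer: $0$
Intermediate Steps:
$l{\left(G \right)} = -3$ ($l{\left(G \right)} = \left(-3\right) 1 = -3$)
$B{\left(P,O \right)} = -3 + P$
$j = 0$ ($j = 3 - 3 = 0$)
$F = -2$ ($F = 0 - \left(-3 + 5\right) = 0 - 2 = -2$)
$H = 0$ ($H = 2 \cdot 0 = 0$)
$\left(16 + F\right) H = \left(16 - 2\right) 0 = 14 \cdot 0 = 0$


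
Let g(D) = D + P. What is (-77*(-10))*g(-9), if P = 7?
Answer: -1540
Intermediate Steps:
g(D) = 7 + D (g(D) = D + 7 = 7 + D)
(-77*(-10))*g(-9) = (-77*(-10))*(7 - 9) = 770*(-2) = -1540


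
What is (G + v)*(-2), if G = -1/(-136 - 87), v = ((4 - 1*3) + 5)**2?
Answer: -16058/223 ≈ -72.009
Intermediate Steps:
v = 36 (v = ((4 - 3) + 5)**2 = (1 + 5)**2 = 6**2 = 36)
G = 1/223 (G = -1/(-223) = -1*(-1/223) = 1/223 ≈ 0.0044843)
(G + v)*(-2) = (1/223 + 36)*(-2) = (8029/223)*(-2) = -16058/223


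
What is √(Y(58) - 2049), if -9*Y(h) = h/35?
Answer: I*√22592255/105 ≈ 45.268*I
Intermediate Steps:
Y(h) = -h/315 (Y(h) = -h/(9*35) = -h/315)
√(Y(58) - 2049) = √(-1/315*58 - 2049) = √(-58/315 - 2049) = √(-645493/315) = I*√22592255/105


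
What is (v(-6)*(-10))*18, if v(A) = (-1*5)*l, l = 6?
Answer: 5400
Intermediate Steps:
v(A) = -30 (v(A) = -1*5*6 = -5*6 = -30)
(v(-6)*(-10))*18 = -30*(-10)*18 = 300*18 = 5400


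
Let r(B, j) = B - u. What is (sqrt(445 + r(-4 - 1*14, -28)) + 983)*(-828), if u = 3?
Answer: -813924 - 1656*sqrt(106) ≈ -8.3097e+5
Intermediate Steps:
r(B, j) = -3 + B (r(B, j) = B - 1*3 = B - 3 = -3 + B)
(sqrt(445 + r(-4 - 1*14, -28)) + 983)*(-828) = (sqrt(445 + (-3 + (-4 - 1*14))) + 983)*(-828) = (sqrt(445 + (-3 + (-4 - 14))) + 983)*(-828) = (sqrt(445 + (-3 - 18)) + 983)*(-828) = (sqrt(445 - 21) + 983)*(-828) = (sqrt(424) + 983)*(-828) = (2*sqrt(106) + 983)*(-828) = (983 + 2*sqrt(106))*(-828) = -813924 - 1656*sqrt(106)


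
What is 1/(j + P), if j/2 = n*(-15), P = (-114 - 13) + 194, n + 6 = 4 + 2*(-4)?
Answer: 1/367 ≈ 0.0027248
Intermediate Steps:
n = -10 (n = -6 + (4 + 2*(-4)) = -6 + (4 - 8) = -6 - 4 = -10)
P = 67 (P = -127 + 194 = 67)
j = 300 (j = 2*(-10*(-15)) = 2*150 = 300)
1/(j + P) = 1/(300 + 67) = 1/367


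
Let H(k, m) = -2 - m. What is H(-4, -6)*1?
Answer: 4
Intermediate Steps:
H(-4, -6)*1 = (-2 - 1*(-6))*1 = (-2 + 6)*1 = 4*1 = 4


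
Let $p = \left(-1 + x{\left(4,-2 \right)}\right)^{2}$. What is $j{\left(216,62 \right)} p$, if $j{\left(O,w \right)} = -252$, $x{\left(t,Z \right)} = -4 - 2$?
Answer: $-12348$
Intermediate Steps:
$x{\left(t,Z \right)} = -6$ ($x{\left(t,Z \right)} = -4 - 2 = -6$)
$p = 49$ ($p = \left(-1 - 6\right)^{2} = \left(-7\right)^{2} = 49$)
$j{\left(216,62 \right)} p = \left(-252\right) 49 = -12348$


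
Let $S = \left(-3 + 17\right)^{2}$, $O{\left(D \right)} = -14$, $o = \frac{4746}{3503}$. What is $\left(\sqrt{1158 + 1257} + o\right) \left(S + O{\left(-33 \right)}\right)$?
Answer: $\frac{7644}{31} + 182 \sqrt{2415} \approx 9190.5$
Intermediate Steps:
$o = \frac{42}{31}$ ($o = 4746 \cdot \frac{1}{3503} = \frac{42}{31} \approx 1.3548$)
$S = 196$ ($S = 14^{2} = 196$)
$\left(\sqrt{1158 + 1257} + o\right) \left(S + O{\left(-33 \right)}\right) = \left(\sqrt{1158 + 1257} + \frac{42}{31}\right) \left(196 - 14\right) = \left(\sqrt{2415} + \frac{42}{31}\right) 182 = \left(\frac{42}{31} + \sqrt{2415}\right) 182 = \frac{7644}{31} + 182 \sqrt{2415}$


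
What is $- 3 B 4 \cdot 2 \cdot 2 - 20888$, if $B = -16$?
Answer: $-20120$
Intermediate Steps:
$- 3 B 4 \cdot 2 \cdot 2 - 20888 = \left(-3\right) \left(-16\right) 4 \cdot 2 \cdot 2 - 20888 = 48 \cdot 8 \cdot 2 - 20888 = 48 \cdot 16 - 20888 = 768 - 20888 = -20120$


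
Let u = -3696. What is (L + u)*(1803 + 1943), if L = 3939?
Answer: 910278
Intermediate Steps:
(L + u)*(1803 + 1943) = (3939 - 3696)*(1803 + 1943) = 243*3746 = 910278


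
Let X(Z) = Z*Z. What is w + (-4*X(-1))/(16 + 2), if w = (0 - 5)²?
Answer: 223/9 ≈ 24.778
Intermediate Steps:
X(Z) = Z²
w = 25 (w = (-5)² = 25)
w + (-4*X(-1))/(16 + 2) = 25 + (-4*(-1)²)/(16 + 2) = 25 - 4*1/18 = 25 - 2/9 = 223/9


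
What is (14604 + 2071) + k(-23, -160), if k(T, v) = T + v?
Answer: 16492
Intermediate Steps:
(14604 + 2071) + k(-23, -160) = (14604 + 2071) + (-23 - 160) = 16675 - 183 = 16492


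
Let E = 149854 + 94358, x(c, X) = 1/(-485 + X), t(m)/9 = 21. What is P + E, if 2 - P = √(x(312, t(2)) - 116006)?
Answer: 244214 - I*√2540995498/148 ≈ 2.4421e+5 - 340.6*I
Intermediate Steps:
t(m) = 189 (t(m) = 9*21 = 189)
P = 2 - I*√2540995498/148 (P = 2 - √(1/(-485 + 189) - 116006) = 2 - √(1/(-296) - 116006) = 2 - √(-1/296 - 116006) = 2 - √(-34337777/296) = 2 - I*√2540995498/148 ≈ 2.0 - 340.6*I)
E = 244212
P + E = (2 - I*√2540995498/148) + 244212 = 244214 - I*√2540995498/148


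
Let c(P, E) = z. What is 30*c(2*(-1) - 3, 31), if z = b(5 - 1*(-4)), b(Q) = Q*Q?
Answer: 2430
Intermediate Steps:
b(Q) = Q**2
z = 81 (z = (5 - 1*(-4))**2 = (5 + 4)**2 = 9**2 = 81)
c(P, E) = 81
30*c(2*(-1) - 3, 31) = 30*81 = 2430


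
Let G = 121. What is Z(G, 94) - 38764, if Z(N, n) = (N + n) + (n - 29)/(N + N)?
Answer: -9328793/242 ≈ -38549.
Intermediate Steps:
Z(N, n) = N + n + (-29 + n)/(2*N) (Z(N, n) = (N + n) + (-29 + n)/((2*N)) = (N + n) + (-29 + n)*(1/(2*N)) = (N + n) + (-29 + n)/(2*N) = N + n + (-29 + n)/(2*N))
Z(G, 94) - 38764 = (1/2)*(-29 + 94 + 2*121*(121 + 94))/121 - 38764 = (1/2)*(1/121)*(-29 + 94 + 2*121*215) - 38764 = (1/2)*(1/121)*(-29 + 94 + 52030) - 38764 = (1/2)*(1/121)*52095 - 38764 = 52095/242 - 38764 = -9328793/242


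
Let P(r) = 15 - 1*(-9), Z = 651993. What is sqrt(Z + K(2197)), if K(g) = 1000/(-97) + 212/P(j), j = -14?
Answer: sqrt(220845176994)/582 ≈ 807.46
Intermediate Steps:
P(r) = 24 (P(r) = 15 + 9 = 24)
K(g) = -859/582 (K(g) = 1000/(-97) + 212/24 = 1000*(-1/97) + 212*(1/24) = -1000/97 + 53/6 = -859/582)
sqrt(Z + K(2197)) = sqrt(651993 - 859/582) = sqrt(379459067/582) = sqrt(220845176994)/582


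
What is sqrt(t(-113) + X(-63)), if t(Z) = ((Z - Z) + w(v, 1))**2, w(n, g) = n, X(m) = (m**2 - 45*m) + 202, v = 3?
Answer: sqrt(7015) ≈ 83.756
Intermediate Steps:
X(m) = 202 + m**2 - 45*m
t(Z) = 9 (t(Z) = ((Z - Z) + 3)**2 = (0 + 3)**2 = 3**2 = 9)
sqrt(t(-113) + X(-63)) = sqrt(9 + (202 + (-63)**2 - 45*(-63))) = sqrt(9 + (202 + 3969 + 2835)) = sqrt(9 + 7006) = sqrt(7015)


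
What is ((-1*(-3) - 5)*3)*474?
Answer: -2844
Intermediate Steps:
((-1*(-3) - 5)*3)*474 = ((3 - 5)*3)*474 = -2*3*474 = -6*474 = -2844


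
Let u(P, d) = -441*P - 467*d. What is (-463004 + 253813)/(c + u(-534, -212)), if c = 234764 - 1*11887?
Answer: -209191/557375 ≈ -0.37531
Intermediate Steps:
c = 222877 (c = 234764 - 11887 = 222877)
u(P, d) = -467*d - 441*P
(-463004 + 253813)/(c + u(-534, -212)) = (-463004 + 253813)/(222877 + (-467*(-212) - 441*(-534))) = -209191/(222877 + (99004 + 235494)) = -209191/(222877 + 334498) = -209191/557375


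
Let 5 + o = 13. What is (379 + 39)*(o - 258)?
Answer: -104500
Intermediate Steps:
o = 8 (o = -5 + 13 = 8)
(379 + 39)*(o - 258) = (379 + 39)*(8 - 258) = 418*(-250) = -104500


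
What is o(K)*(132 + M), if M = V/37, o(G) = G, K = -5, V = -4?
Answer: -24400/37 ≈ -659.46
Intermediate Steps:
M = -4/37 ≈ -0.10811
o(K)*(132 + M) = -5*(132 - 4/37) = -5*4880/37 = -24400/37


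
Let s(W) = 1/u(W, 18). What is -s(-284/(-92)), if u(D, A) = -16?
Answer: 1/16 ≈ 0.062500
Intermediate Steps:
s(W) = -1/16 (s(W) = 1/(-16) = -1/16)
-s(-284/(-92)) = -1*(-1/16) = 1/16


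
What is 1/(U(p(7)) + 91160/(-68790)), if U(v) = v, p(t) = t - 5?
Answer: 6879/4642 ≈ 1.4819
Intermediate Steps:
p(t) = -5 + t
1/(U(p(7)) + 91160/(-68790)) = 1/((-5 + 7) + 91160/(-68790)) = 1/(2 + 91160*(-1/68790)) = 1/(2 - 9116/6879) = 1/(4642/6879) = 6879/4642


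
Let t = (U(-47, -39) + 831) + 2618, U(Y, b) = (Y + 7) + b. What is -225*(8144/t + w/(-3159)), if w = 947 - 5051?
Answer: -3662720/4381 ≈ -836.05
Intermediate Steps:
U(Y, b) = 7 + Y + b (U(Y, b) = (7 + Y) + b = 7 + Y + b)
w = -4104
t = 3370 (t = ((7 - 47 - 39) + 831) + 2618 = (-79 + 831) + 2618 = 752 + 2618 = 3370)
-225*(8144/t + w/(-3159)) = -225*(8144/3370 - 4104/(-3159)) = -225*(8144*(1/3370) - 4104*(-1/3159)) = -225*(4072/1685 + 152/117) = -225*732544/197145 = -3662720/4381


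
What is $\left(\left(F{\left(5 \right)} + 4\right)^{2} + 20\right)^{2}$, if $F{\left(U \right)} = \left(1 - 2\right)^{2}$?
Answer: $2025$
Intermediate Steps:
$F{\left(U \right)} = 1$ ($F{\left(U \right)} = \left(-1\right)^{2} = 1$)
$\left(\left(F{\left(5 \right)} + 4\right)^{2} + 20\right)^{2} = \left(\left(1 + 4\right)^{2} + 20\right)^{2} = \left(5^{2} + 20\right)^{2} = \left(25 + 20\right)^{2} = 45^{2} = 2025$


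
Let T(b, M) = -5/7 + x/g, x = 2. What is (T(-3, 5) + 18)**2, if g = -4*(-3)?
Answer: 537289/1764 ≈ 304.59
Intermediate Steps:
g = 12
T(b, M) = -23/42 (T(b, M) = -5/7 + 2/12 = -5*1/7 + 2*(1/12) = -5/7 + 1/6 = -23/42)
(T(-3, 5) + 18)**2 = (-23/42 + 18)**2 = (733/42)**2 = 537289/1764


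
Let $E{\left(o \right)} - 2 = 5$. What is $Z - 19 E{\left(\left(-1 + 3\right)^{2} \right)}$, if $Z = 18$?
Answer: $-115$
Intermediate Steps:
$E{\left(o \right)} = 7$ ($E{\left(o \right)} = 2 + 5 = 7$)
$Z - 19 E{\left(\left(-1 + 3\right)^{2} \right)} = 18 - 133 = -115$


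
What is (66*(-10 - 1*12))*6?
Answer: -8712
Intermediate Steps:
(66*(-10 - 1*12))*6 = (66*(-10 - 12))*6 = (66*(-22))*6 = -1452*6 = -8712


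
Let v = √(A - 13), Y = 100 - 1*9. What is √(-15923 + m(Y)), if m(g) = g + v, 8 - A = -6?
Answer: 3*I*√1759 ≈ 125.82*I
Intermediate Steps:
A = 14 (A = 8 - 1*(-6) = 8 + 6 = 14)
Y = 91 (Y = 100 - 9 = 91)
v = 1 (v = √(14 - 13) = √1 = 1)
m(g) = 1 + g (m(g) = g + 1 = 1 + g)
√(-15923 + m(Y)) = √(-15923 + (1 + 91)) = √(-15923 + 92) = √(-15831) = 3*I*√1759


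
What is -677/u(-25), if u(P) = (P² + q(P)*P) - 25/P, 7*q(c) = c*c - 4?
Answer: 4739/11143 ≈ 0.42529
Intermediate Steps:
q(c) = -4/7 + c²/7 (q(c) = (c*c - 4)/7 = (c² - 4)/7 = (-4 + c²)/7 = -4/7 + c²/7)
u(P) = P² - 25/P + P*(-4/7 + P²/7) (u(P) = (P² + (-4/7 + P²/7)*P) - 25/P = (P² + P*(-4/7 + P²/7)) - 25/P = P² - 25/P + P*(-4/7 + P²/7))
-677/u(-25) = -677*(-175/(-175 + (-25)²*(-4 + (-25)² + 7*(-25)))) = -677*(-175/(-175 + 625*(-4 + 625 - 175))) = -677*(-175/(-175 + 625*446)) = -677*(-175/(-175 + 278750)) = -677/((⅐)*(-1/25)*278575) = -677/(-11143/7) = -677*(-7/11143) = 4739/11143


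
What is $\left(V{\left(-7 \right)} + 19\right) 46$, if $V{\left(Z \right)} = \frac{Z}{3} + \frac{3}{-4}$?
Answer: $\frac{4393}{6} \approx 732.17$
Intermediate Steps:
$V{\left(Z \right)} = - \frac{3}{4} + \frac{Z}{3}$ ($V{\left(Z \right)} = Z \frac{1}{3} + 3 \left(- \frac{1}{4}\right) = \frac{Z}{3} - \frac{3}{4} = - \frac{3}{4} + \frac{Z}{3}$)
$\left(V{\left(-7 \right)} + 19\right) 46 = \left(\left(- \frac{3}{4} + \frac{1}{3} \left(-7\right)\right) + 19\right) 46 = \left(\left(- \frac{3}{4} - \frac{7}{3}\right) + 19\right) 46 = \left(- \frac{37}{12} + 19\right) 46 = \frac{191}{12} \cdot 46 = \frac{4393}{6}$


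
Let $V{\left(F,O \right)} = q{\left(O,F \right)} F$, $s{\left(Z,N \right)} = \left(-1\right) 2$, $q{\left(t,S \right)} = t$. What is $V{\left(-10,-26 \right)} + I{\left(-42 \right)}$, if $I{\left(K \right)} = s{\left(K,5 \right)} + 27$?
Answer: $285$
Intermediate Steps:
$s{\left(Z,N \right)} = -2$
$I{\left(K \right)} = 25$ ($I{\left(K \right)} = -2 + 27 = 25$)
$V{\left(F,O \right)} = F O$ ($V{\left(F,O \right)} = O F = F O$)
$V{\left(-10,-26 \right)} + I{\left(-42 \right)} = \left(-10\right) \left(-26\right) + 25 = 260 + 25 = 285$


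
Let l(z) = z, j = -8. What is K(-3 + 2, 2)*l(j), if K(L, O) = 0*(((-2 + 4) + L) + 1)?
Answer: 0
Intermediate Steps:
K(L, O) = 0 (K(L, O) = 0*((2 + L) + 1) = 0*(3 + L) = 0)
K(-3 + 2, 2)*l(j) = 0*(-8) = 0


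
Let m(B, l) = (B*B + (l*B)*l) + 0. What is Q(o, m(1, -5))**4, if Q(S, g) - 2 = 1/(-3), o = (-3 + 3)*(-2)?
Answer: 625/81 ≈ 7.7160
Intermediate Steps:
o = 0 (o = 0*(-2) = 0)
m(B, l) = B**2 + B*l**2 (m(B, l) = (B**2 + (B*l)*l) + 0 = (B**2 + B*l**2) + 0 = B**2 + B*l**2)
Q(S, g) = 5/3 (Q(S, g) = 2 + 1/(-3) = 2 - 1/3 = 5/3)
Q(o, m(1, -5))**4 = (5/3)**4 = 625/81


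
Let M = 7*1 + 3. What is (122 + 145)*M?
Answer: 2670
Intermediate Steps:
M = 10 (M = 7 + 3 = 10)
(122 + 145)*M = (122 + 145)*10 = 267*10 = 2670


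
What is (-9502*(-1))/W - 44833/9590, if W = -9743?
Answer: -527932099/93435370 ≈ -5.6502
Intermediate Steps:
(-9502*(-1))/W - 44833/9590 = -9502*(-1)/(-9743) - 44833/9590 = 9502*(-1/9743) - 44833*1/9590 = -9502/9743 - 44833/9590 = -527932099/93435370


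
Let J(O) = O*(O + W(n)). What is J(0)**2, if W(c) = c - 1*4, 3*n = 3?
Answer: 0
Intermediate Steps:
n = 1 (n = (1/3)*3 = 1)
W(c) = -4 + c (W(c) = c - 4 = -4 + c)
J(O) = O*(-3 + O) (J(O) = O*(O + (-4 + 1)) = O*(O - 3) = O*(-3 + O))
J(0)**2 = (0*(-3 + 0))**2 = (0*(-3))**2 = 0**2 = 0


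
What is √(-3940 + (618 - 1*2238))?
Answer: 2*I*√1390 ≈ 74.565*I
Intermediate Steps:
√(-3940 + (618 - 1*2238)) = √(-3940 + (618 - 2238)) = √(-3940 - 1620) = √(-5560) = 2*I*√1390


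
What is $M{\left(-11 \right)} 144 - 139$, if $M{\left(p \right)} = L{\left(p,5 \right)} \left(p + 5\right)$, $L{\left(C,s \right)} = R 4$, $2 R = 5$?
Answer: $-8779$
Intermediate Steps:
$R = \frac{5}{2}$ ($R = \frac{1}{2} \cdot 5 = \frac{5}{2} \approx 2.5$)
$L{\left(C,s \right)} = 10$ ($L{\left(C,s \right)} = \frac{5}{2} \cdot 4 = 10$)
$M{\left(p \right)} = 50 + 10 p$ ($M{\left(p \right)} = 10 \left(p + 5\right) = 10 \left(5 + p\right) = 50 + 10 p$)
$M{\left(-11 \right)} 144 - 139 = \left(50 + 10 \left(-11\right)\right) 144 - 139 = \left(50 - 110\right) 144 - 139 = \left(-60\right) 144 - 139 = -8640 - 139 = -8779$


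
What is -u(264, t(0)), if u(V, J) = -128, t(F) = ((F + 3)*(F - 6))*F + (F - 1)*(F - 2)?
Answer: 128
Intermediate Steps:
t(F) = (-1 + F)*(-2 + F) + F*(-6 + F)*(3 + F) (t(F) = ((3 + F)*(-6 + F))*F + (-1 + F)*(-2 + F) = ((-6 + F)*(3 + F))*F + (-1 + F)*(-2 + F) = F*(-6 + F)*(3 + F) + (-1 + F)*(-2 + F) = (-1 + F)*(-2 + F) + F*(-6 + F)*(3 + F))
-u(264, t(0)) = -1*(-128) = 128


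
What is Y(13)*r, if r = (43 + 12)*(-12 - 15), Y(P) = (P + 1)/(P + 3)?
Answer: -10395/8 ≈ -1299.4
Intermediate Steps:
Y(P) = (1 + P)/(3 + P)
r = -1485 (r = 55*(-27) = -1485)
Y(13)*r = ((1 + 13)/(3 + 13))*(-1485) = (14/16)*(-1485) = ((1/16)*14)*(-1485) = (7/8)*(-1485) = -10395/8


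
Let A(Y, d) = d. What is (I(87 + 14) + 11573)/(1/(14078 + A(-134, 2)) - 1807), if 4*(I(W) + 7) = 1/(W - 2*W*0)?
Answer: -1827531200/285522051 ≈ -6.4007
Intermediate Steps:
I(W) = -7 + 1/(4*W) (I(W) = -7 + 1/(4*(W - 2*W*0)) = -7 + 1/(4*(W + 0)) = -7 + 1/(4*W))
(I(87 + 14) + 11573)/(1/(14078 + A(-134, 2)) - 1807) = ((-7 + 1/(4*(87 + 14))) + 11573)/(1/(14078 + 2) - 1807) = ((-7 + (¼)/101) + 11573)/(1/14080 - 1807) = ((-7 + (¼)*(1/101)) + 11573)/(1/14080 - 1807) = ((-7 + 1/404) + 11573)/(-25442559/14080) = (-2827/404 + 11573)*(-14080/25442559) = (4672665/404)*(-14080/25442559) = -1827531200/285522051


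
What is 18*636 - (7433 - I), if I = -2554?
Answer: 1461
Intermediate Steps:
18*636 - (7433 - I) = 18*636 - (7433 - 1*(-2554)) = 11448 - (7433 + 2554) = 11448 - 1*9987 = 11448 - 9987 = 1461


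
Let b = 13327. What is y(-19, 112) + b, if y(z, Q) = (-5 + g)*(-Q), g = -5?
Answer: 14447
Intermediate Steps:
y(z, Q) = 10*Q (y(z, Q) = (-5 - 5)*(-Q) = -(-10)*Q = 10*Q)
y(-19, 112) + b = 10*112 + 13327 = 1120 + 13327 = 14447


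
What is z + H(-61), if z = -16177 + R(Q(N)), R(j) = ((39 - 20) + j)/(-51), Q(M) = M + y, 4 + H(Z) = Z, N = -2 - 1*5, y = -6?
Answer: -276116/17 ≈ -16242.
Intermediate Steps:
N = -7 (N = -2 - 5 = -7)
H(Z) = -4 + Z
Q(M) = -6 + M (Q(M) = M - 6 = -6 + M)
R(j) = -19/51 - j/51 (R(j) = (19 + j)*(-1/51) = -19/51 - j/51)
z = -275011/17 (z = -16177 + (-19/51 - (-6 - 7)/51) = -16177 + (-19/51 - 1/51*(-13)) = -16177 + (-19/51 + 13/51) = -16177 - 2/17 = -275011/17 ≈ -16177.)
z + H(-61) = -275011/17 + (-4 - 61) = -275011/17 - 65 = -276116/17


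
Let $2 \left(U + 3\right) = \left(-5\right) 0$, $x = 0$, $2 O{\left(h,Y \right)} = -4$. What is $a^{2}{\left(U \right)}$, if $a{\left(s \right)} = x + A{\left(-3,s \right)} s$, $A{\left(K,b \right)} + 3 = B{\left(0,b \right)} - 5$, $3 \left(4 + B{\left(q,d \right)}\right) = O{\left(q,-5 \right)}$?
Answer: $1444$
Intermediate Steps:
$O{\left(h,Y \right)} = -2$ ($O{\left(h,Y \right)} = \frac{1}{2} \left(-4\right) = -2$)
$B{\left(q,d \right)} = - \frac{14}{3}$ ($B{\left(q,d \right)} = -4 + \frac{1}{3} \left(-2\right) = -4 - \frac{2}{3} = - \frac{14}{3}$)
$A{\left(K,b \right)} = - \frac{38}{3}$ ($A{\left(K,b \right)} = -3 - \frac{29}{3} = - \frac{38}{3}$)
$U = -3$ ($U = -3 + \frac{\left(-5\right) 0}{2} = -3 + \frac{1}{2} \cdot 0 = -3 + 0 = -3$)
$a{\left(s \right)} = - \frac{38 s}{3}$ ($a{\left(s \right)} = 0 - \frac{38 s}{3} = - \frac{38 s}{3}$)
$a^{2}{\left(U \right)} = \left(\left(- \frac{38}{3}\right) \left(-3\right)\right)^{2} = 38^{2} = 1444$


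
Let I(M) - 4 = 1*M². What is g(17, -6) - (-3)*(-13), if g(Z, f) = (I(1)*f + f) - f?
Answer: -69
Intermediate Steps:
I(M) = 4 + M² (I(M) = 4 + 1*M² = 4 + M²)
g(Z, f) = 5*f (g(Z, f) = ((4 + 1²)*f + f) - f = ((4 + 1)*f + f) - f = (5*f + f) - f = 6*f - f = 5*f)
g(17, -6) - (-3)*(-13) = 5*(-6) - (-3)*(-13) = -30 - 1*39 = -30 - 39 = -69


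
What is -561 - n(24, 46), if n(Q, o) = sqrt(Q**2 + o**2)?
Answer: -561 - 2*sqrt(673) ≈ -612.88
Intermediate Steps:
-561 - n(24, 46) = -561 - sqrt(24**2 + 46**2) = -561 - sqrt(576 + 2116) = -561 - sqrt(2692) = -561 - 2*sqrt(673)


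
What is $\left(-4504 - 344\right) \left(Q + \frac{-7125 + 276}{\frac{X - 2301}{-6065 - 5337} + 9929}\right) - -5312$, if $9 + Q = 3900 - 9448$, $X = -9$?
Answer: $\frac{95342812096699}{3537899} \approx 2.6949 \cdot 10^{7}$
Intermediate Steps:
$Q = -5557$ ($Q = -9 + \left(3900 - 9448\right) = -9 - 5548 = -5557$)
$\left(-4504 - 344\right) \left(Q + \frac{-7125 + 276}{\frac{X - 2301}{-6065 - 5337} + 9929}\right) - -5312 = \left(-4504 - 344\right) \left(-5557 + \frac{-7125 + 276}{\frac{-9 - 2301}{-6065 - 5337} + 9929}\right) - -5312 = - 4848 \left(-5557 - \frac{6849}{- \frac{2310}{-11402} + 9929}\right) + 5312 = - 4848 \left(-5557 - \frac{6849}{\left(-2310\right) \left(- \frac{1}{11402}\right) + 9929}\right) + 5312 = - 4848 \left(-5557 - \frac{6849}{\frac{1155}{5701} + 9929}\right) + 5312 = - 4848 \left(-5557 - \frac{6849}{\frac{56606384}{5701}}\right) + 5312 = - 4848 \left(-5557 - \frac{39046149}{56606384}\right) + 5312 = \left(-4848\right) \left(- \frac{314600722037}{56606384}\right) + 5312 = \frac{95324018777211}{3537899} + 5312 = \frac{95342812096699}{3537899}$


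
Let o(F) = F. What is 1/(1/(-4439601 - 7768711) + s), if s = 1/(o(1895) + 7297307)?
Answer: 44555467683512/2454555 ≈ 1.8152e+7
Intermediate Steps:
s = 1/7299202 (s = 1/(1895 + 7297307) = 1/7299202 ≈ 1.3700e-7)
1/(1/(-4439601 - 7768711) + s) = 1/(1/(-4439601 - 7768711) + 1/7299202) = 1/(1/(-12208312) + 1/7299202) = 1/(-1/12208312 + 1/7299202) = 1/(2454555/44555467683512) = 44555467683512/2454555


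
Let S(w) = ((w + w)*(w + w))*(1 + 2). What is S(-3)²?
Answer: 11664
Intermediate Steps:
S(w) = 12*w² (S(w) = ((2*w)*(2*w))*3 = (4*w²)*3 = 12*w²)
S(-3)² = (12*(-3)²)² = (12*9)² = 108² = 11664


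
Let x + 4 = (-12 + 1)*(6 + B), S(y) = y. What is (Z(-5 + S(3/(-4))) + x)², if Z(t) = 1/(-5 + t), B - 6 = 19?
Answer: 220195921/1849 ≈ 1.1909e+5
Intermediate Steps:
B = 25 (B = 6 + 19 = 25)
x = -345 (x = -4 + (-12 + 1)*(6 + 25) = -4 - 11*31 = -4 - 341 = -345)
(Z(-5 + S(3/(-4))) + x)² = (1/(-5 + (-5 + 3/(-4))) - 345)² = (1/(-5 + (-5 + 3*(-¼))) - 345)² = (1/(-5 + (-5 - ¾)) - 345)² = (1/(-5 - 23/4) - 345)² = (1/(-43/4) - 345)² = (-4/43 - 345)² = (-14839/43)² = 220195921/1849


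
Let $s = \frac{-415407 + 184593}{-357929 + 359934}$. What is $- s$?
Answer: $\frac{230814}{2005} \approx 115.12$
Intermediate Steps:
$s = - \frac{230814}{2005} \approx -115.12$
$- s = \left(-1\right) \left(- \frac{230814}{2005}\right) = \frac{230814}{2005}$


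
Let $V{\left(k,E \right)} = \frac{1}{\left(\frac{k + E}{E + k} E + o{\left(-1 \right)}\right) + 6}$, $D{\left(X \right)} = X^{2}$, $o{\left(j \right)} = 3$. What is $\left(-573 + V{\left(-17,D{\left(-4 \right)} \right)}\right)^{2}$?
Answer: $\frac{205176976}{625} \approx 3.2828 \cdot 10^{5}$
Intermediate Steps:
$V{\left(k,E \right)} = \frac{1}{9 + E}$ ($V{\left(k,E \right)} = \frac{1}{\left(\frac{k + E}{E + k} E + 3\right) + 6} = \frac{1}{\left(\frac{E + k}{E + k} E + 3\right) + 6} = \frac{1}{\left(1 E + 3\right) + 6} = \frac{1}{\left(E + 3\right) + 6} = \frac{1}{\left(3 + E\right) + 6} = \frac{1}{9 + E}$)
$\left(-573 + V{\left(-17,D{\left(-4 \right)} \right)}\right)^{2} = \left(-573 + \frac{1}{9 + \left(-4\right)^{2}}\right)^{2} = \left(-573 + \frac{1}{9 + 16}\right)^{2} = \left(-573 + \frac{1}{25}\right)^{2} = \left(- \frac{14324}{25}\right)^{2} = \frac{205176976}{625}$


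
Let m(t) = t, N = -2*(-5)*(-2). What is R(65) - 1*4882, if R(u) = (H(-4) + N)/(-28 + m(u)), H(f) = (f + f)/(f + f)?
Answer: -180653/37 ≈ -4882.5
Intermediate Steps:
H(f) = 1 (H(f) = (2*f)/((2*f)) = (2*f)*(1/(2*f)) = 1)
N = -20 (N = 10*(-2) = -20)
R(u) = -19/(-28 + u) (R(u) = (1 - 20)/(-28 + u) = -19/(-28 + u))
R(65) - 1*4882 = -19/(-28 + 65) - 1*4882 = -19/37 - 4882 = -180653/37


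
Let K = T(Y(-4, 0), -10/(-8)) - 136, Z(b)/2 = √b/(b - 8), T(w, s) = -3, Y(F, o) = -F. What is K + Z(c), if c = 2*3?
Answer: -139 - √6 ≈ -141.45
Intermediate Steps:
c = 6
Z(b) = 2*√b/(-8 + b) (Z(b) = 2*(√b/(b - 8)) = 2*(√b/(-8 + b)) = 2*√b/(-8 + b))
K = -139 (K = -3 - 136 = -139)
K + Z(c) = -139 + 2*√6/(-8 + 6) = -139 + 2*√6/(-2) = -139 + 2*√6*(-½) = -139 - √6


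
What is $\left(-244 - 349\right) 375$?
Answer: $-222375$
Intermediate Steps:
$\left(-244 - 349\right) 375 = \left(-593\right) 375 = -222375$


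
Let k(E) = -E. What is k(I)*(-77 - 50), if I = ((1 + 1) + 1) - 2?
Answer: 127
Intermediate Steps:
I = 1 (I = (2 + 1) - 2 = 3 - 2 = 1)
k(I)*(-77 - 50) = (-1*1)*(-77 - 50) = -1*(-127) = 127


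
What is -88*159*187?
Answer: -2616504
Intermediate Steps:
-88*159*187 = -13992*187 = -2616504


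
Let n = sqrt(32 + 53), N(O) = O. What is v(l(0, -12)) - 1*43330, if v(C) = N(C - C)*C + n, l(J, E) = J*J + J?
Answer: -43330 + sqrt(85) ≈ -43321.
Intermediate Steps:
l(J, E) = J + J**2 (l(J, E) = J**2 + J = J + J**2)
n = sqrt(85) ≈ 9.2195
v(C) = sqrt(85) (v(C) = (C - C)*C + sqrt(85) = 0*C + sqrt(85) = 0 + sqrt(85) = sqrt(85))
v(l(0, -12)) - 1*43330 = sqrt(85) - 1*43330 = sqrt(85) - 43330 = -43330 + sqrt(85)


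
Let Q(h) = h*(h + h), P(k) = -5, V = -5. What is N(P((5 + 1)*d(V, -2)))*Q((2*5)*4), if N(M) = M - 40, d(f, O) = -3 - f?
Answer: -144000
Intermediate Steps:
Q(h) = 2*h**2 (Q(h) = h*(2*h) = 2*h**2)
N(M) = -40 + M
N(P((5 + 1)*d(V, -2)))*Q((2*5)*4) = (-40 - 5)*(2*((2*5)*4)**2) = -90*(10*4)**2 = -90*40**2 = -90*1600 = -45*3200 = -144000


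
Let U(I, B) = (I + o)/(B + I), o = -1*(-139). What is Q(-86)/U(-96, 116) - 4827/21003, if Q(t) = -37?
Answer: -5249927/301043 ≈ -17.439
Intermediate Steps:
o = 139
U(I, B) = (139 + I)/(B + I) (U(I, B) = (I + 139)/(B + I) = (139 + I)/(B + I))
Q(-86)/U(-96, 116) - 4827/21003 = -37*(116 - 96)/(139 - 96) - 4827/21003 = -37/(43/20) - 4827*1/21003 = -37/((1/20)*43) - 1609/7001 = -37/43/20 - 1609/7001 = -37*20/43 - 1609/7001 = -740/43 - 1609/7001 = -5249927/301043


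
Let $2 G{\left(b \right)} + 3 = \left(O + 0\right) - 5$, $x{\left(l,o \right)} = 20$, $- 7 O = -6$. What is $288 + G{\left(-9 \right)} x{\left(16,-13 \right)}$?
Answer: $\frac{1516}{7} \approx 216.57$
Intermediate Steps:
$O = \frac{6}{7}$ ($O = \left(- \frac{1}{7}\right) \left(-6\right) = \frac{6}{7} \approx 0.85714$)
$G{\left(b \right)} = - \frac{25}{7}$ ($G{\left(b \right)} = - \frac{3}{2} + \frac{\left(\frac{6}{7} + 0\right) - 5}{2} = - \frac{3}{2} + \frac{\frac{6}{7} - 5}{2} = - \frac{3}{2} + \frac{1}{2} \left(- \frac{29}{7}\right) = - \frac{3}{2} - \frac{29}{14} = - \frac{25}{7}$)
$288 + G{\left(-9 \right)} x{\left(16,-13 \right)} = 288 - \frac{500}{7} = \frac{1516}{7}$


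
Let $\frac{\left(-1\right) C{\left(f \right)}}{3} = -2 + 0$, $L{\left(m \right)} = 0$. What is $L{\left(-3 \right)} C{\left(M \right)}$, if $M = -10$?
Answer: $0$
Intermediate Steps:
$C{\left(f \right)} = 6$ ($C{\left(f \right)} = - 3 \left(-2 + 0\right) = \left(-3\right) \left(-2\right) = 6$)
$L{\left(-3 \right)} C{\left(M \right)} = 0 \cdot 6 = 0$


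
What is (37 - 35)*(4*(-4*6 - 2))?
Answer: -208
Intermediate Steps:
(37 - 35)*(4*(-4*6 - 2)) = 2*(4*(-24 - 2)) = 2*(4*(-26)) = 2*(-104) = -208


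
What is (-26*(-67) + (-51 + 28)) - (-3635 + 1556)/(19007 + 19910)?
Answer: 66900402/38917 ≈ 1719.1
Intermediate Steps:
(-26*(-67) + (-51 + 28)) - (-3635 + 1556)/(19007 + 19910) = (1742 - 23) - (-2079)/38917 = 1719 - (-2079)/38917 = 1719 - 1*(-2079/38917) = 1719 + 2079/38917 = 66900402/38917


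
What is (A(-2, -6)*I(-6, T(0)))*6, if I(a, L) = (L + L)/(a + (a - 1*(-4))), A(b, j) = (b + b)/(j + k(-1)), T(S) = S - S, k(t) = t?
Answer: 0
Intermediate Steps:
T(S) = 0
A(b, j) = 2*b/(-1 + j) (A(b, j) = (b + b)/(j - 1) = (2*b)/(-1 + j) = 2*b/(-1 + j))
I(a, L) = 2*L/(4 + 2*a) (I(a, L) = (2*L)/(a + (a + 4)) = (2*L)/(a + (4 + a)) = (2*L)/(4 + 2*a) = 2*L/(4 + 2*a))
(A(-2, -6)*I(-6, T(0)))*6 = ((2*(-2)/(-1 - 6))*(0/(2 - 6)))*6 = ((2*(-2)/(-7))*(0/(-4)))*6 = ((2*(-2)*(-1/7))*(0*(-1/4)))*6 = ((4/7)*0)*6 = 0*6 = 0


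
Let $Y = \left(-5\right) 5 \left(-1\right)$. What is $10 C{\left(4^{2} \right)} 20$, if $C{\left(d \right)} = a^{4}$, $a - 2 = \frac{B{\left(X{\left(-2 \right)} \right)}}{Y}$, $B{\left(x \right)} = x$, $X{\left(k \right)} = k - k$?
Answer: $3200$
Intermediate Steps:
$X{\left(k \right)} = 0$
$Y = 25$ ($Y = \left(-25\right) \left(-1\right) = 25$)
$a = 2$ ($a = 2 + \frac{0}{25} = 2 + 0 \cdot \frac{1}{25} = 2 + 0 = 2$)
$C{\left(d \right)} = 16$ ($C{\left(d \right)} = 2^{4} = 16$)
$10 C{\left(4^{2} \right)} 20 = 10 \cdot 16 \cdot 20 = 160 \cdot 20 = 3200$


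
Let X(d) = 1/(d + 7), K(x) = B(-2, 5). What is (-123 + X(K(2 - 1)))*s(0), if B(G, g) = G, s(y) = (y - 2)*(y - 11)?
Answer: -13508/5 ≈ -2701.6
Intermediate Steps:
s(y) = (-11 + y)*(-2 + y) (s(y) = (-2 + y)*(-11 + y) = (-11 + y)*(-2 + y))
K(x) = -2
X(d) = 1/(7 + d)
(-123 + X(K(2 - 1)))*s(0) = (-123 + 1/(7 - 2))*(22 + 0**2 - 13*0) = (-123 + 1/5)*(22 + 0 + 0) = (-123 + 1/5)*22 = -614/5*22 = -13508/5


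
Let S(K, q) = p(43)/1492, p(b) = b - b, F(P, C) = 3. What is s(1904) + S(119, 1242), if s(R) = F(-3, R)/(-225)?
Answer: -1/75 ≈ -0.013333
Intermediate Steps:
p(b) = 0
s(R) = -1/75 (s(R) = 3/(-225) = 3*(-1/225) = -1/75)
S(K, q) = 0 (S(K, q) = 0/1492 = 0*(1/1492) = 0)
s(1904) + S(119, 1242) = -1/75 + 0 = -1/75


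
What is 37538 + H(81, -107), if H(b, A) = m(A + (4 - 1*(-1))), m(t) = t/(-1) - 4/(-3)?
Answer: 112924/3 ≈ 37641.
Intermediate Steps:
m(t) = 4/3 - t (m(t) = t*(-1) - 4*(-⅓) = -t + 4/3 = 4/3 - t)
H(b, A) = -11/3 - A (H(b, A) = 4/3 - (A + (4 - 1*(-1))) = 4/3 - (A + (4 + 1)) = 4/3 - (A + 5) = 4/3 - (5 + A) = 4/3 + (-5 - A) = -11/3 - A)
37538 + H(81, -107) = 37538 + (-11/3 - 1*(-107)) = 37538 + (-11/3 + 107) = 37538 + 310/3 = 112924/3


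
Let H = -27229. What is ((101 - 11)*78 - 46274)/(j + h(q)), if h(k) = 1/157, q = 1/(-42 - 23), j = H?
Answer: 3081439/2137476 ≈ 1.4416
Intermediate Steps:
j = -27229
q = -1/65 (q = 1/(-65) = -1/65 ≈ -0.015385)
h(k) = 1/157
((101 - 11)*78 - 46274)/(j + h(q)) = ((101 - 11)*78 - 46274)/(-27229 + 1/157) = (90*78 - 46274)/(-4274952/157) = (7020 - 46274)*(-157/4274952) = -39254*(-157/4274952) = 3081439/2137476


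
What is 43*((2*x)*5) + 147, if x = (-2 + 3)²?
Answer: 577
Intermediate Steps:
x = 1 (x = 1² = 1)
43*((2*x)*5) + 147 = 43*((2*1)*5) + 147 = 43*(2*5) + 147 = 43*10 + 147 = 430 + 147 = 577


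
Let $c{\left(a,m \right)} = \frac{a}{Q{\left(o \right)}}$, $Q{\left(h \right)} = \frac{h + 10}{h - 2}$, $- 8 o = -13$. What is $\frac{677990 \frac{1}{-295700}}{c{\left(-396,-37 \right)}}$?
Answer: $- \frac{2101769}{11709720} \approx -0.17949$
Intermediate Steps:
$o = \frac{13}{8}$ ($o = \left(- \frac{1}{8}\right) \left(-13\right) = \frac{13}{8} \approx 1.625$)
$Q{\left(h \right)} = \frac{10 + h}{-2 + h}$
$c{\left(a,m \right)} = - \frac{a}{31}$ ($c{\left(a,m \right)} = \frac{a}{\frac{1}{-2 + \frac{13}{8}} \left(10 + \frac{13}{8}\right)} = \frac{a}{\frac{1}{- \frac{3}{8}} \cdot \frac{93}{8}} = \frac{a}{\left(- \frac{8}{3}\right) \frac{93}{8}} = \frac{a}{-31} = a \left(- \frac{1}{31}\right) = - \frac{a}{31}$)
$\frac{677990 \frac{1}{-295700}}{c{\left(-396,-37 \right)}} = \frac{677990 \frac{1}{-295700}}{\left(- \frac{1}{31}\right) \left(-396\right)} = \frac{677990 \left(- \frac{1}{295700}\right)}{\frac{396}{31}} = \left(- \frac{67799}{29570}\right) \frac{31}{396} = - \frac{2101769}{11709720}$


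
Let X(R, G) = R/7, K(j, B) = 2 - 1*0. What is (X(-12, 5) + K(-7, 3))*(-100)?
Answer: -200/7 ≈ -28.571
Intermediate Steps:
K(j, B) = 2 (K(j, B) = 2 + 0 = 2)
X(R, G) = R/7 (X(R, G) = R*(⅐) = R/7)
(X(-12, 5) + K(-7, 3))*(-100) = ((⅐)*(-12) + 2)*(-100) = (-12/7 + 2)*(-100) = (2/7)*(-100) = -200/7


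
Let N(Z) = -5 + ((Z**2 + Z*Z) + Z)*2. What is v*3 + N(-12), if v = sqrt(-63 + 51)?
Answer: 547 + 6*I*sqrt(3) ≈ 547.0 + 10.392*I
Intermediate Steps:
v = 2*I*sqrt(3) (v = sqrt(-12) = 2*I*sqrt(3) ≈ 3.4641*I)
N(Z) = -5 + 2*Z + 4*Z**2 (N(Z) = -5 + ((Z**2 + Z**2) + Z)*2 = -5 + (2*Z**2 + Z)*2 = -5 + (Z + 2*Z**2)*2 = -5 + (2*Z + 4*Z**2) = -5 + 2*Z + 4*Z**2)
v*3 + N(-12) = (2*I*sqrt(3))*3 + (-5 + 2*(-12) + 4*(-12)**2) = 6*I*sqrt(3) + (-5 - 24 + 4*144) = 6*I*sqrt(3) + (-5 - 24 + 576) = 6*I*sqrt(3) + 547 = 547 + 6*I*sqrt(3)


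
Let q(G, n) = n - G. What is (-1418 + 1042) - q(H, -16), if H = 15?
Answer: -345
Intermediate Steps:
(-1418 + 1042) - q(H, -16) = (-1418 + 1042) - (-16 - 1*15) = -376 - (-16 - 15) = -376 - 1*(-31) = -376 + 31 = -345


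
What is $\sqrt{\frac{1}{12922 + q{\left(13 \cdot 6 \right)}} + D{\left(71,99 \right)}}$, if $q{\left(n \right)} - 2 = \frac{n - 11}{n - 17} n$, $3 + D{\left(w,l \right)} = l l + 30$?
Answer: $\frac{\sqrt{6189527894255790}}{793590} \approx 99.136$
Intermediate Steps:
$D{\left(w,l \right)} = 27 + l^{2}$ ($D{\left(w,l \right)} = -3 + \left(l l + 30\right) = -3 + \left(l^{2} + 30\right) = -3 + \left(30 + l^{2}\right) = 27 + l^{2}$)
$q{\left(n \right)} = 2 + \frac{n \left(-11 + n\right)}{-17 + n}$ ($q{\left(n \right)} = 2 + \frac{n - 11}{n - 17} n = 2 + \frac{-11 + n}{-17 + n} n = 2 + \frac{n \left(-11 + n\right)}{-17 + n}$)
$\sqrt{\frac{1}{12922 + q{\left(13 \cdot 6 \right)}} + D{\left(71,99 \right)}} = \sqrt{\frac{1}{12922 + \frac{-34 + \left(13 \cdot 6\right)^{2} - 9 \cdot 13 \cdot 6}{-17 + 13 \cdot 6}} + \left(27 + 99^{2}\right)} = \sqrt{\frac{1}{12922 + \frac{-34 + 78^{2} - 702}{-17 + 78}} + \left(27 + 9801\right)} = \sqrt{\frac{1}{12922 + \frac{-34 + 6084 - 702}{61}} + 9828} = \sqrt{\frac{1}{12922 + \frac{1}{61} \cdot 5348} + 9828} = \sqrt{\frac{1}{12922 + \frac{5348}{61}} + 9828} = \sqrt{\frac{1}{\frac{793590}{61}} + 9828} = \sqrt{\frac{61}{793590} + 9828} = \sqrt{\frac{7799402581}{793590}} = \frac{\sqrt{6189527894255790}}{793590}$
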